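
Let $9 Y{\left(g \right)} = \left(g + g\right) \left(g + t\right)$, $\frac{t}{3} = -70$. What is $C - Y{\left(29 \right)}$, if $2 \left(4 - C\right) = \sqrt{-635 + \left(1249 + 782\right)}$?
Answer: $\frac{10534}{9} - \sqrt{349} \approx 1151.8$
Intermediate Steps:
$t = -210$ ($t = 3 \left(-70\right) = -210$)
$Y{\left(g \right)} = \frac{2 g \left(-210 + g\right)}{9}$ ($Y{\left(g \right)} = \frac{\left(g + g\right) \left(g - 210\right)}{9} = \frac{2 g \left(-210 + g\right)}{9}$)
$C = 4 - \sqrt{349}$ ($C = 4 - \frac{\sqrt{-635 + \left(1249 + 782\right)}}{2} = 4 - \frac{\sqrt{-635 + 2031}}{2} = 4 - \frac{\sqrt{1396}}{2} = 4 - \frac{2 \sqrt{349}}{2} = 4 - \sqrt{349} \approx -14.682$)
$C - Y{\left(29 \right)} = \left(4 - \sqrt{349}\right) - \frac{2}{9} \cdot 29 \left(-210 + 29\right) = \left(4 - \sqrt{349}\right) - \frac{2}{9} \cdot 29 \left(-181\right) = \left(4 - \sqrt{349}\right) - - \frac{10498}{9} = \left(4 - \sqrt{349}\right) + \frac{10498}{9} = \frac{10534}{9} - \sqrt{349}$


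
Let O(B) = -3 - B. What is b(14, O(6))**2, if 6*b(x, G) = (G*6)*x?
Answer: 15876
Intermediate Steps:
b(x, G) = G*x (b(x, G) = ((G*6)*x)/6 = ((6*G)*x)/6 = (6*G*x)/6 = G*x)
b(14, O(6))**2 = ((-3 - 1*6)*14)**2 = ((-3 - 6)*14)**2 = (-9*14)**2 = (-126)**2 = 15876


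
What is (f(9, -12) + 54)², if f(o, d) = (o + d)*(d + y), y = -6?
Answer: 11664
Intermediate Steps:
f(o, d) = (-6 + d)*(d + o) (f(o, d) = (o + d)*(d - 6) = (d + o)*(-6 + d) = (-6 + d)*(d + o))
(f(9, -12) + 54)² = (((-12)² - 6*(-12) - 6*9 - 12*9) + 54)² = ((144 + 72 - 54 - 108) + 54)² = (54 + 54)² = 108² = 11664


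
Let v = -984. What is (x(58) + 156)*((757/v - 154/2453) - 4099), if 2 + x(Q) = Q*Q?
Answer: -1582456830445/109716 ≈ -1.4423e+7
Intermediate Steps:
x(Q) = -2 + Q² (x(Q) = -2 + Q*Q = -2 + Q²)
(x(58) + 156)*((757/v - 154/2453) - 4099) = ((-2 + 58²) + 156)*((757/(-984) - 154/2453) - 4099) = ((-2 + 3364) + 156)*((757*(-1/984) - 154*1/2453) - 4099) = (3362 + 156)*((-757/984 - 14/223) - 4099) = 3518*(-182587/219432 - 4099) = 3518*(-899634355/219432) = -1582456830445/109716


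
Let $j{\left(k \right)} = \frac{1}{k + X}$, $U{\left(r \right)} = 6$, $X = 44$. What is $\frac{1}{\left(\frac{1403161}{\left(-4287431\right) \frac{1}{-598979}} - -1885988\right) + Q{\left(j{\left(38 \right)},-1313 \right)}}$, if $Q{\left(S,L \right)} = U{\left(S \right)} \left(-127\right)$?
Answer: $\frac{4287431}{8923240367025} \approx 4.8048 \cdot 10^{-7}$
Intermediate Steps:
$j{\left(k \right)} = \frac{1}{44 + k}$ ($j{\left(k \right)} = \frac{1}{k + 44} = \frac{1}{44 + k}$)
$Q{\left(S,L \right)} = -762$ ($Q{\left(S,L \right)} = 6 \left(-127\right) = -762$)
$\frac{1}{\left(\frac{1403161}{\left(-4287431\right) \frac{1}{-598979}} - -1885988\right) + Q{\left(j{\left(38 \right)},-1313 \right)}} = \frac{1}{\left(\frac{1403161}{\left(-4287431\right) \frac{1}{-598979}} - -1885988\right) - 762} = \frac{1}{\left(\frac{1403161}{\left(-4287431\right) \left(- \frac{1}{598979}\right)} + 1885988\right) - 762} = \frac{1}{\left(\frac{1403161}{\frac{4287431}{598979}} + 1885988\right) - 762} = \frac{1}{\left(1403161 \cdot \frac{598979}{4287431} + 1885988\right) - 762} = \frac{1}{\left(\frac{840463972619}{4287431} + 1885988\right) - 762} = \frac{1}{\frac{8926507389447}{4287431} - 762} = \frac{1}{\frac{8923240367025}{4287431}} = \frac{4287431}{8923240367025}$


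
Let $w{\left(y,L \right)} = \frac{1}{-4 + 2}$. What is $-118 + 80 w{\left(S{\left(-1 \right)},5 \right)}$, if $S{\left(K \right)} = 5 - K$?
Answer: $-158$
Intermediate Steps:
$w{\left(y,L \right)} = - \frac{1}{2}$ ($w{\left(y,L \right)} = \frac{1}{-2} = - \frac{1}{2}$)
$-118 + 80 w{\left(S{\left(-1 \right)},5 \right)} = -118 + 80 \left(- \frac{1}{2}\right) = -118 - 40 = -158$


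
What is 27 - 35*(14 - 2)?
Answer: -393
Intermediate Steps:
27 - 35*(14 - 2) = 27 - 35*12 = 27 - 420 = -393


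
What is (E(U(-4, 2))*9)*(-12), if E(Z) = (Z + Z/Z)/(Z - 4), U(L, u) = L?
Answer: -81/2 ≈ -40.500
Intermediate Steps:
E(Z) = (1 + Z)/(-4 + Z) (E(Z) = (Z + 1)/(-4 + Z) = (1 + Z)/(-4 + Z))
(E(U(-4, 2))*9)*(-12) = (((1 - 4)/(-4 - 4))*9)*(-12) = ((-3/(-8))*9)*(-12) = (-1/8*(-3)*9)*(-12) = ((3/8)*9)*(-12) = (27/8)*(-12) = -81/2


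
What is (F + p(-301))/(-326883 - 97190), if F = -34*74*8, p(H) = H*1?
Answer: 20429/424073 ≈ 0.048173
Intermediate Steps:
p(H) = H
F = -20128 (F = -2516*8 = -20128)
(F + p(-301))/(-326883 - 97190) = (-20128 - 301)/(-326883 - 97190) = -20429/(-424073) = -20429*(-1/424073) = 20429/424073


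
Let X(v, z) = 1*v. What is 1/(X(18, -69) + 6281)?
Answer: 1/6299 ≈ 0.00015876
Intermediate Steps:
X(v, z) = v
1/(X(18, -69) + 6281) = 1/(18 + 6281) = 1/6299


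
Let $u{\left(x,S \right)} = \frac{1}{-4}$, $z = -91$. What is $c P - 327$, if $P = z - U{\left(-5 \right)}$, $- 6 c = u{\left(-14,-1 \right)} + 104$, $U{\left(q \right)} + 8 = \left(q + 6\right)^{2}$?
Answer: $\frac{2251}{2} \approx 1125.5$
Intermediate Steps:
$u{\left(x,S \right)} = - \frac{1}{4}$
$U{\left(q \right)} = -8 + \left(6 + q\right)^{2}$ ($U{\left(q \right)} = -8 + \left(q + 6\right)^{2} = -8 + \left(6 + q\right)^{2}$)
$c = - \frac{415}{24}$ ($c = - \frac{- \frac{1}{4} + 104}{6} = \left(- \frac{1}{6}\right) \frac{415}{4} = - \frac{415}{24} \approx -17.292$)
$P = -84$ ($P = -91 - \left(-8 + \left(6 - 5\right)^{2}\right) = -91 - \left(-8 + 1^{2}\right) = -91 - \left(-8 + 1\right) = -91 - -7 = -91 + 7 = -84$)
$c P - 327 = \left(- \frac{415}{24}\right) \left(-84\right) - 327 = \frac{2905}{2} - 327 = \frac{2251}{2}$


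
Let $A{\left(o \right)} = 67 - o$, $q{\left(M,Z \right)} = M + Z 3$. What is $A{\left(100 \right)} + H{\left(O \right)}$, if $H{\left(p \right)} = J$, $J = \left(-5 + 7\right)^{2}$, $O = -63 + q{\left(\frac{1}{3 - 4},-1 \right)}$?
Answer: $-29$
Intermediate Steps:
$q{\left(M,Z \right)} = M + 3 Z$
$O = -67$ ($O = -63 + \left(\frac{1}{3 - 4} + 3 \left(-1\right)\right) = -63 - \left(3 - \frac{1}{-1}\right) = -63 - 4 = -67$)
$J = 4$ ($J = 2^{2} = 4$)
$H{\left(p \right)} = 4$
$A{\left(100 \right)} + H{\left(O \right)} = \left(67 - 100\right) + 4 = -33 + 4 = -29$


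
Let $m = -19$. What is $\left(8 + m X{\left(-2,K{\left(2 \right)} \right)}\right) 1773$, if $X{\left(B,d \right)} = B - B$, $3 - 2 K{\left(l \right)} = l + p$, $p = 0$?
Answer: $14184$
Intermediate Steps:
$K{\left(l \right)} = \frac{3}{2} - \frac{l}{2}$ ($K{\left(l \right)} = \frac{3}{2} - \frac{l + 0}{2} = \frac{3}{2} - \frac{l}{2}$)
$X{\left(B,d \right)} = 0$
$\left(8 + m X{\left(-2,K{\left(2 \right)} \right)}\right) 1773 = \left(8 - 0\right) 1773 = \left(8 + 0\right) 1773 = 8 \cdot 1773 = 14184$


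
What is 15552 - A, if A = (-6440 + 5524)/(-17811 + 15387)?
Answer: 9424283/606 ≈ 15552.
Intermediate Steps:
A = 229/606 (A = -916/(-2424) = -916*(-1/2424) = 229/606 ≈ 0.37789)
15552 - A = 15552 - 1*229/606 = 15552 - 229/606 = 9424283/606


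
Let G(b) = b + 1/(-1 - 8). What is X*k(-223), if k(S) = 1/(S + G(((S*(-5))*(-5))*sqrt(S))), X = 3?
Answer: -54216/561413361439 + 1354725*I*sqrt(223)/561413361439 ≈ -9.6571e-8 + 3.6035e-5*I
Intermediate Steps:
G(b) = -1/9 + b (G(b) = b + 1/(-9) = b - 1/9 = -1/9 + b)
k(S) = 1/(-1/9 + S + 25*S**(3/2)) (k(S) = 1/(S + (-1/9 + ((S*(-5))*(-5))*sqrt(S))) = 1/(S + (-1/9 + (-5*S*(-5))*sqrt(S))) = 1/(S + (-1/9 + (25*S)*sqrt(S))) = 1/(S + (-1/9 + 25*S**(3/2))) = 1/(-1/9 + S + 25*S**(3/2)))
X*k(-223) = 3*(9/(-1 + 9*(-223) + 225*(-223)**(3/2))) = 3*(9/(-1 - 2007 + 225*(-223*I*sqrt(223)))) = 3*(9/(-1 - 2007 - 50175*I*sqrt(223))) = 3*(9/(-2008 - 50175*I*sqrt(223))) = 27/(-2008 - 50175*I*sqrt(223))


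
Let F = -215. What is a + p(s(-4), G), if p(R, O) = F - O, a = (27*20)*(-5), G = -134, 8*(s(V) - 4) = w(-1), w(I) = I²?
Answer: -2781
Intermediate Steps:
s(V) = 33/8 (s(V) = 4 + (⅛)*(-1)² = 4 + (⅛)*1 = 4 + ⅛ = 33/8)
a = -2700 (a = 540*(-5) = -2700)
p(R, O) = -215 - O
a + p(s(-4), G) = -2700 + (-215 - 1*(-134)) = -2700 + (-215 + 134) = -2700 - 81 = -2781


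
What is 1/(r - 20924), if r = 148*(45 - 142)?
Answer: -1/35280 ≈ -2.8345e-5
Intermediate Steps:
r = -14356 (r = 148*(-97) = -14356)
1/(r - 20924) = 1/(-14356 - 20924) = 1/(-35280) = -1/35280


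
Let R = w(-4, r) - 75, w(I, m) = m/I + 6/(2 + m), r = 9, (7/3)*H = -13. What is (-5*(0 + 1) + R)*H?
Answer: 140205/308 ≈ 455.21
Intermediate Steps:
H = -39/7 (H = (3/7)*(-13) = -39/7 ≈ -5.5714)
w(I, m) = 6/(2 + m) + m/I
R = -3375/44 (R = (9² + 2*9 + 6*(-4))/((-4)*(2 + 9)) - 75 = -¼*(81 + 18 - 24)/11 - 75 = -¼*1/11*75 - 75 = -75/44 - 75 = -3375/44 ≈ -76.705)
(-5*(0 + 1) + R)*H = (-5*(0 + 1) - 3375/44)*(-39/7) = (-5*1 - 3375/44)*(-39/7) = (-5 - 3375/44)*(-39/7) = -3595/44*(-39/7) = 140205/308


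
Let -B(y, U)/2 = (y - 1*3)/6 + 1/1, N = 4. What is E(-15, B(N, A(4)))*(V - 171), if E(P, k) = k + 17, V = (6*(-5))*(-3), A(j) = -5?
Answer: -1188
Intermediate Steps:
V = 90 (V = -30*(-3) = 90)
B(y, U) = -1 - y/3 (B(y, U) = -2*((y - 1*3)/6 + 1/1) = -2*((y - 3)*(⅙) + 1*1) = -2*((-3 + y)*(⅙) + 1) = -2*((-½ + y/6) + 1) = -2*(½ + y/6) = -1 - y/3)
E(P, k) = 17 + k
E(-15, B(N, A(4)))*(V - 171) = (17 + (-1 - ⅓*4))*(90 - 171) = (17 + (-1 - 4/3))*(-81) = (17 - 7/3)*(-81) = (44/3)*(-81) = -1188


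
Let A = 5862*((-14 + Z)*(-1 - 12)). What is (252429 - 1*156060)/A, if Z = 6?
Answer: 2471/15632 ≈ 0.15807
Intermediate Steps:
A = 609648 (A = 5862*((-14 + 6)*(-1 - 12)) = 5862*(-8*(-13)) = 5862*104 = 609648)
(252429 - 1*156060)/A = (252429 - 1*156060)/609648 = (252429 - 156060)*(1/609648) = 96369*(1/609648) = 2471/15632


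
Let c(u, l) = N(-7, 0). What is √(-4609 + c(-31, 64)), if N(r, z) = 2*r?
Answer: I*√4623 ≈ 67.993*I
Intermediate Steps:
c(u, l) = -14 (c(u, l) = 2*(-7) = -14)
√(-4609 + c(-31, 64)) = √(-4609 - 14) = √(-4623) = I*√4623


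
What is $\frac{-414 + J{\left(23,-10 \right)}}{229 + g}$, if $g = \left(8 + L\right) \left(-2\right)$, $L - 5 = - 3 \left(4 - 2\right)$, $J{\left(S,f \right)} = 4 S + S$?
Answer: $- \frac{299}{215} \approx -1.3907$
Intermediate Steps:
$J{\left(S,f \right)} = 5 S$
$L = -1$ ($L = 5 - 3 \left(4 - 2\right) = 5 - 6 = -1$)
$g = -14$ ($g = \left(8 - 1\right) \left(-2\right) = 7 \left(-2\right) = -14$)
$\frac{-414 + J{\left(23,-10 \right)}}{229 + g} = \frac{-414 + 5 \cdot 23}{229 - 14} = \frac{-414 + 115}{215} = \left(-299\right) \frac{1}{215} = - \frac{299}{215}$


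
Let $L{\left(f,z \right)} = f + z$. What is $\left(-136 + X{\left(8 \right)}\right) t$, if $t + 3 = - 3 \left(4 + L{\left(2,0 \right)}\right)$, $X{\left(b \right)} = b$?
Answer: $2688$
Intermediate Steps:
$t = -21$ ($t = -3 - 3 \left(4 + \left(2 + 0\right)\right) = -3 - 3 \left(4 + 2\right) = -3 - 18 = -21$)
$\left(-136 + X{\left(8 \right)}\right) t = \left(-136 + 8\right) \left(-21\right) = \left(-128\right) \left(-21\right) = 2688$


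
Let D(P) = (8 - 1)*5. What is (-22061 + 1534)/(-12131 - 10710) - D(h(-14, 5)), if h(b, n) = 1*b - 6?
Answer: -59916/1757 ≈ -34.101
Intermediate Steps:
h(b, n) = -6 + b (h(b, n) = b - 6 = -6 + b)
D(P) = 35 (D(P) = 7*5 = 35)
(-22061 + 1534)/(-12131 - 10710) - D(h(-14, 5)) = (-22061 + 1534)/(-12131 - 10710) - 1*35 = -20527/(-22841) - 35 = -20527*(-1/22841) - 35 = 1579/1757 - 35 = -59916/1757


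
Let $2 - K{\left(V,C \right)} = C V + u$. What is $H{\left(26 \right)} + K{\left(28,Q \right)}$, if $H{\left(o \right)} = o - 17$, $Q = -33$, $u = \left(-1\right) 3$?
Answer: $938$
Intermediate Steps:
$u = -3$
$K{\left(V,C \right)} = 5 - C V$ ($K{\left(V,C \right)} = 2 - \left(C V - 3\right) = 2 - \left(-3 + C V\right) = 5 - C V$)
$H{\left(o \right)} = -17 + o$ ($H{\left(o \right)} = o - 17 = -17 + o$)
$H{\left(26 \right)} + K{\left(28,Q \right)} = \left(-17 + 26\right) - \left(-5 - 924\right) = 9 + \left(5 + 924\right) = 9 + 929 = 938$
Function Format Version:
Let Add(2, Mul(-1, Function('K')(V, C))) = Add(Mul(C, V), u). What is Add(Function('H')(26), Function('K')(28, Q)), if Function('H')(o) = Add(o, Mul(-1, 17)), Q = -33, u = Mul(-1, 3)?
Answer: 938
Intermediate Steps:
u = -3
Function('K')(V, C) = Add(5, Mul(-1, C, V)) (Function('K')(V, C) = Add(2, Mul(-1, Add(Mul(C, V), -3))) = Add(2, Mul(-1, Add(-3, Mul(C, V)))) = Add(2, Add(3, Mul(-1, C, V))) = Add(5, Mul(-1, C, V)))
Function('H')(o) = Add(-17, o) (Function('H')(o) = Add(o, -17) = Add(-17, o))
Add(Function('H')(26), Function('K')(28, Q)) = Add(Add(-17, 26), Add(5, Mul(-1, -33, 28))) = Add(9, Add(5, 924)) = Add(9, 929) = 938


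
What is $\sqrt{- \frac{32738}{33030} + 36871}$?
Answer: $\frac{2 \sqrt{279336634915}}{5505} \approx 192.02$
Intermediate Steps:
$\sqrt{- \frac{32738}{33030} + 36871} = \sqrt{\left(-32738\right) \frac{1}{33030} + 36871} = \sqrt{- \frac{16369}{16515} + 36871} = \sqrt{\frac{608908196}{16515}} = \frac{2 \sqrt{279336634915}}{5505}$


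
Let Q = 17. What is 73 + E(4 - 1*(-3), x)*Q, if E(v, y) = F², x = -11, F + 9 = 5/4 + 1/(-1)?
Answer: 21993/16 ≈ 1374.6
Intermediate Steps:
F = -35/4 (F = -9 + (5/4 + 1/(-1)) = -9 + (5*(¼) + 1*(-1)) = -9 + (5/4 - 1) = -9 + ¼ = -35/4 ≈ -8.7500)
E(v, y) = 1225/16 (E(v, y) = (-35/4)² = 1225/16)
73 + E(4 - 1*(-3), x)*Q = 73 + (1225/16)*17 = 73 + 20825/16 = 21993/16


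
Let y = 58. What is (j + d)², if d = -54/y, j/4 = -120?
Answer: 194518809/841 ≈ 2.3129e+5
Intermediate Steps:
j = -480 (j = 4*(-120) = -480)
d = -27/29 (d = -54/58 = -54*1/58 = -27/29 ≈ -0.93103)
(j + d)² = (-480 - 27/29)² = (-13947/29)² = 194518809/841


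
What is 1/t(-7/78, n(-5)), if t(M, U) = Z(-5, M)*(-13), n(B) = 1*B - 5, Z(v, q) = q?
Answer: 6/7 ≈ 0.85714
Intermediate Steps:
n(B) = -5 + B (n(B) = B - 5 = -5 + B)
t(M, U) = -13*M (t(M, U) = M*(-13) = -13*M)
1/t(-7/78, n(-5)) = 1/(-(-91)/78) = 1/(-13*(-7/78)) = 1/(7/6) = 6/7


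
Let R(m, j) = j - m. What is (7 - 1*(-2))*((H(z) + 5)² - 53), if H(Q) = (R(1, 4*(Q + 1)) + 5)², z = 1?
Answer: 199332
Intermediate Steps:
H(Q) = (8 + 4*Q)² (H(Q) = ((4*(Q + 1) - 1*1) + 5)² = ((4*(1 + Q) - 1) + 5)² = (((4 + 4*Q) - 1) + 5)² = ((3 + 4*Q) + 5)² = (8 + 4*Q)²)
(7 - 1*(-2))*((H(z) + 5)² - 53) = (7 - 1*(-2))*((16*(2 + 1)² + 5)² - 53) = (7 + 2)*((16*3² + 5)² - 53) = 9*((16*9 + 5)² - 53) = 9*((144 + 5)² - 53) = 9*(149² - 53) = 9*(22201 - 53) = 9*22148 = 199332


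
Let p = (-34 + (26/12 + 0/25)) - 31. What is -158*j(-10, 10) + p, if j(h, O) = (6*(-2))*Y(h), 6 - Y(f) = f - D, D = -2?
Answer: 158887/6 ≈ 26481.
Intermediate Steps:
Y(f) = 4 - f (Y(f) = 6 - (f - 1*(-2)) = 6 - (f + 2) = 6 - (2 + f) = 6 + (-2 - f) = 4 - f)
j(h, O) = -48 + 12*h (j(h, O) = (6*(-2))*(4 - h) = -12*(4 - h) = -48 + 12*h)
p = -377/6 (p = (-34 + (26*(1/12) + 0*(1/25))) - 31 = (-34 + (13/6 + 0)) - 31 = (-34 + 13/6) - 31 = -191/6 - 31 = -377/6 ≈ -62.833)
-158*j(-10, 10) + p = -158*(-48 + 12*(-10)) - 377/6 = -158*(-48 - 120) - 377/6 = -158*(-168) - 377/6 = 26544 - 377/6 = 158887/6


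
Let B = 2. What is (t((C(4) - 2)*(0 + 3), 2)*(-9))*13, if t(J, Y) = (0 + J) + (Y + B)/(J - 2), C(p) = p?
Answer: -819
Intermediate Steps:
t(J, Y) = J + (2 + Y)/(-2 + J) (t(J, Y) = (0 + J) + (Y + 2)/(J - 2) = J + (2 + Y)/(-2 + J))
(t((C(4) - 2)*(0 + 3), 2)*(-9))*13 = (((2 + 2 + ((4 - 2)*(0 + 3))² - 2*(4 - 2)*(0 + 3))/(-2 + (4 - 2)*(0 + 3)))*(-9))*13 = (((2 + 2 + (2*3)² - 4*3)/(-2 + 2*3))*(-9))*13 = (((2 + 2 + 6² - 2*6)/(-2 + 6))*(-9))*13 = (((2 + 2 + 36 - 12)/4)*(-9))*13 = (((¼)*28)*(-9))*13 = (7*(-9))*13 = -63*13 = -819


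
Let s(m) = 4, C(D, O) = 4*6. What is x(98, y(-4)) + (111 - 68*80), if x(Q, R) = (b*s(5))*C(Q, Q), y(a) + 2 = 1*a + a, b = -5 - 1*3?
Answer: -6097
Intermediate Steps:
C(D, O) = 24
b = -8 (b = -5 - 3 = -8)
y(a) = -2 + 2*a (y(a) = -2 + (1*a + a) = -2 + (a + a) = -2 + 2*a)
x(Q, R) = -768 (x(Q, R) = -8*4*24 = -32*24 = -768)
x(98, y(-4)) + (111 - 68*80) = -768 + (111 - 68*80) = -768 + (111 - 5440) = -768 - 5329 = -6097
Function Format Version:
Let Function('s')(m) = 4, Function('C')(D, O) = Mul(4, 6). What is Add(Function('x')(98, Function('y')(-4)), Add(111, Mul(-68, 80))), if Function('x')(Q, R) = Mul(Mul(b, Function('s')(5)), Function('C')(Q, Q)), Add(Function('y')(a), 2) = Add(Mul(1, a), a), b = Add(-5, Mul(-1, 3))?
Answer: -6097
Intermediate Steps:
Function('C')(D, O) = 24
b = -8 (b = Add(-5, -3) = -8)
Function('y')(a) = Add(-2, Mul(2, a)) (Function('y')(a) = Add(-2, Add(Mul(1, a), a)) = Add(-2, Add(a, a)) = Add(-2, Mul(2, a)))
Function('x')(Q, R) = -768 (Function('x')(Q, R) = Mul(Mul(-8, 4), 24) = Mul(-32, 24) = -768)
Add(Function('x')(98, Function('y')(-4)), Add(111, Mul(-68, 80))) = Add(-768, Add(111, Mul(-68, 80))) = Add(-768, Add(111, -5440)) = Add(-768, -5329) = -6097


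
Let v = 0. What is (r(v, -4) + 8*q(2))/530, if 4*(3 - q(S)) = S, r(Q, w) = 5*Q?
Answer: 2/53 ≈ 0.037736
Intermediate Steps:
q(S) = 3 - S/4
(r(v, -4) + 8*q(2))/530 = (5*0 + 8*(3 - 1/4*2))/530 = (0 + 8*(3 - 1/2))*(1/530) = (0 + 8*(5/2))*(1/530) = (0 + 20)*(1/530) = 20*(1/530) = 2/53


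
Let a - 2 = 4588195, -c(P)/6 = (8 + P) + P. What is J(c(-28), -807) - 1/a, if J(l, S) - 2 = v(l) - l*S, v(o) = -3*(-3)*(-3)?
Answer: 1066255689026/4588197 ≈ 2.3239e+5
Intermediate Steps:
v(o) = -27 (v(o) = 9*(-3) = -27)
c(P) = -48 - 12*P (c(P) = -6*((8 + P) + P) = -6*(8 + 2*P) = -48 - 12*P)
J(l, S) = -25 - S*l (J(l, S) = 2 + (-27 - l*S) = 2 + (-27 - S*l) = -25 - S*l)
a = 4588197 (a = 2 + 4588195 = 4588197)
J(c(-28), -807) - 1/a = (-25 - 1*(-807)*(-48 - 12*(-28))) - 1/4588197 = (-25 - 1*(-807)*(-48 + 336)) - 1*1/4588197 = (-25 - 1*(-807)*288) - 1/4588197 = (-25 + 232416) - 1/4588197 = 232391 - 1/4588197 = 1066255689026/4588197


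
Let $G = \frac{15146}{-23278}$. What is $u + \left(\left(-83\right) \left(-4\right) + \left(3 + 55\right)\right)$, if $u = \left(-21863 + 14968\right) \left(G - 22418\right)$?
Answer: $\frac{1799121543335}{11639} \approx 1.5458 \cdot 10^{8}$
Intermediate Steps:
$G = - \frac{7573}{11639}$ ($G = 15146 \left(- \frac{1}{23278}\right) = - \frac{7573}{11639} \approx -0.65066$)
$u = \frac{1799117004125}{11639}$ ($u = \left(-21863 + 14968\right) \left(- \frac{7573}{11639} - 22418\right) = \left(-6895\right) \left(- \frac{260930675}{11639}\right) = \frac{1799117004125}{11639} \approx 1.5458 \cdot 10^{8}$)
$u + \left(\left(-83\right) \left(-4\right) + \left(3 + 55\right)\right) = \frac{1799117004125}{11639} + \left(\left(-83\right) \left(-4\right) + \left(3 + 55\right)\right) = \frac{1799117004125}{11639} + \left(332 + 58\right) = \frac{1799117004125}{11639} + 390 = \frac{1799121543335}{11639}$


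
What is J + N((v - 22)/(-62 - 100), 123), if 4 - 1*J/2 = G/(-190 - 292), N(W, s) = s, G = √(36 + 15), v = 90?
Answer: 131 + √51/241 ≈ 131.03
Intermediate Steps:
G = √51 ≈ 7.1414
J = 8 + √51/241 (J = 8 - 2*√51/(-190 - 292) = 8 - 2*√51/(-482) = 8 - 2*√51*(-1)/482 = 8 - (-1)*√51/241 = 8 + √51/241 ≈ 8.0296)
J + N((v - 22)/(-62 - 100), 123) = (8 + √51/241) + 123 = 131 + √51/241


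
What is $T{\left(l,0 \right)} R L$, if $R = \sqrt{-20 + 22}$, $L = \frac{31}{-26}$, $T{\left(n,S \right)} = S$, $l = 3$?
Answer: $0$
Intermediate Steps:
$L = - \frac{31}{26}$ ($L = 31 \left(- \frac{1}{26}\right) = - \frac{31}{26} \approx -1.1923$)
$R = \sqrt{2} \approx 1.4142$
$T{\left(l,0 \right)} R L = 0 \sqrt{2} \left(- \frac{31}{26}\right) = 0 \left(- \frac{31}{26}\right) = 0$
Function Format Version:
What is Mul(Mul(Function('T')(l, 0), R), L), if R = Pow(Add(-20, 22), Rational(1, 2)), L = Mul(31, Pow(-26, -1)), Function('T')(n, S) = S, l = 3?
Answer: 0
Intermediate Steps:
L = Rational(-31, 26) (L = Mul(31, Rational(-1, 26)) = Rational(-31, 26) ≈ -1.1923)
R = Pow(2, Rational(1, 2)) ≈ 1.4142
Mul(Mul(Function('T')(l, 0), R), L) = Mul(Mul(0, Pow(2, Rational(1, 2))), Rational(-31, 26)) = Mul(0, Rational(-31, 26)) = 0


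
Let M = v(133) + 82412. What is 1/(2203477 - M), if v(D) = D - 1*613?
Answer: 1/2121545 ≈ 4.7135e-7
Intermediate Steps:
v(D) = -613 + D (v(D) = D - 613 = -613 + D)
M = 81932 (M = (-613 + 133) + 82412 = -480 + 82412 = 81932)
1/(2203477 - M) = 1/(2203477 - 1*81932) = 1/(2203477 - 81932) = 1/2121545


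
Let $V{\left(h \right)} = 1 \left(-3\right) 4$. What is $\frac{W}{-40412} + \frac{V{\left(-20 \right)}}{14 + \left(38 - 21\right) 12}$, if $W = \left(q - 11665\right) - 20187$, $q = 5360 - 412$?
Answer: $\frac{672516}{1101227} \approx 0.6107$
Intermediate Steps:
$q = 4948$
$V{\left(h \right)} = -12$ ($V{\left(h \right)} = \left(-3\right) 4 = -12$)
$W = -26904$ ($W = \left(4948 - 11665\right) - 20187 = -6717 - 20187 = -26904$)
$\frac{W}{-40412} + \frac{V{\left(-20 \right)}}{14 + \left(38 - 21\right) 12} = - \frac{26904}{-40412} - \frac{12}{14 + \left(38 - 21\right) 12} = \left(-26904\right) \left(- \frac{1}{40412}\right) - \frac{12}{14 + 17 \cdot 12} = \frac{6726}{10103} - \frac{12}{14 + 204} = \frac{6726}{10103} - \frac{12}{218} = \frac{6726}{10103} - \frac{6}{109} = \frac{672516}{1101227}$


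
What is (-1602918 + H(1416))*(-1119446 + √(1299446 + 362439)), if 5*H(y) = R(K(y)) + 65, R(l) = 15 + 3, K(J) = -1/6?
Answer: 8971807803122/5 - 8014507*√1661885/5 ≈ 1.7923e+12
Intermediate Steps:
K(J) = -⅙ (K(J) = -1*⅙ = -⅙)
R(l) = 18
H(y) = 83/5 (H(y) = (18 + 65)/5 = (⅕)*83 = 83/5)
(-1602918 + H(1416))*(-1119446 + √(1299446 + 362439)) = (-1602918 + 83/5)*(-1119446 + √(1299446 + 362439)) = -8014507*(-1119446 + √1661885)/5 = 8971807803122/5 - 8014507*√1661885/5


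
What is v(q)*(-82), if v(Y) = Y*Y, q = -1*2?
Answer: -328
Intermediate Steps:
q = -2
v(Y) = Y²
v(q)*(-82) = (-2)²*(-82) = 4*(-82) = -328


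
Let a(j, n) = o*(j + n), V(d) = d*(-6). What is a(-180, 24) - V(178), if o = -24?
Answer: 4812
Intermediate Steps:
V(d) = -6*d
a(j, n) = -24*j - 24*n (a(j, n) = -24*(j + n) = -24*j - 24*n)
a(-180, 24) - V(178) = (-24*(-180) - 24*24) - (-6)*178 = (4320 - 576) - 1*(-1068) = 3744 + 1068 = 4812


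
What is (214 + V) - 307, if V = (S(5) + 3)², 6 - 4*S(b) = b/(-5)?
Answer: -1127/16 ≈ -70.438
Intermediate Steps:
S(b) = 3/2 + b/20 (S(b) = 3/2 - b/(4*(-5)) = 3/2 - b*(-1)/(4*5) = 3/2 - (-1)*b/20 = 3/2 + b/20)
V = 361/16 (V = ((3/2 + (1/20)*5) + 3)² = ((3/2 + ¼) + 3)² = (7/4 + 3)² = (19/4)² = 361/16 ≈ 22.563)
(214 + V) - 307 = (214 + 361/16) - 307 = 3785/16 - 307 = -1127/16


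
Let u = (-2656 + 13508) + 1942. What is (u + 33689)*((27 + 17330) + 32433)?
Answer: 2314388570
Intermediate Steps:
u = 12794 (u = 10852 + 1942 = 12794)
(u + 33689)*((27 + 17330) + 32433) = (12794 + 33689)*((27 + 17330) + 32433) = 46483*(17357 + 32433) = 46483*49790 = 2314388570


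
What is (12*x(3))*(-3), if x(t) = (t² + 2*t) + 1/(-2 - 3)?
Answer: -2664/5 ≈ -532.80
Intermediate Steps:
x(t) = -⅕ + t² + 2*t (x(t) = (t² + 2*t) + 1/(-5) = (t² + 2*t) - ⅕ = -⅕ + t² + 2*t)
(12*x(3))*(-3) = (12*(-⅕ + 3² + 2*3))*(-3) = (12*(-⅕ + 9 + 6))*(-3) = (12*(74/5))*(-3) = (888/5)*(-3) = -2664/5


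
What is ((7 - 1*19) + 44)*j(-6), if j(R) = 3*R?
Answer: -576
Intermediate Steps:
((7 - 1*19) + 44)*j(-6) = ((7 - 1*19) + 44)*(3*(-6)) = ((7 - 19) + 44)*(-18) = (-12 + 44)*(-18) = 32*(-18) = -576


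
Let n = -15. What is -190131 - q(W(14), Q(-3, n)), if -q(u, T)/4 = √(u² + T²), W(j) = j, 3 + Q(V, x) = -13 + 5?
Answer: -190131 + 4*√317 ≈ -1.9006e+5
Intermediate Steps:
Q(V, x) = -11 (Q(V, x) = -3 + (-13 + 5) = -3 - 8 = -11)
q(u, T) = -4*√(T² + u²) (q(u, T) = -4*√(u² + T²) = -4*√(T² + u²))
-190131 - q(W(14), Q(-3, n)) = -190131 - (-4)*√((-11)² + 14²) = -190131 - (-4)*√(121 + 196) = -190131 - (-4)*√317 = -190131 + 4*√317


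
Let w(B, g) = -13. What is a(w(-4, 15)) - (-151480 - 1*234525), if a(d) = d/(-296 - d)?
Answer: 109239428/283 ≈ 3.8601e+5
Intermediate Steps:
a(w(-4, 15)) - (-151480 - 1*234525) = -1*(-13)/(296 - 13) - (-151480 - 1*234525) = -1*(-13)/283 - (-151480 - 234525) = -1*(-13)*1/283 - 1*(-386005) = 13/283 + 386005 = 109239428/283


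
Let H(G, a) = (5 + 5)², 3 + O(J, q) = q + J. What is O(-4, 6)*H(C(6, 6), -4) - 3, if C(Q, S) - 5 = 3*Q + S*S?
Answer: -103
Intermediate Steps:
O(J, q) = -3 + J + q (O(J, q) = -3 + (q + J) = -3 + (J + q) = -3 + J + q)
C(Q, S) = 5 + S² + 3*Q (C(Q, S) = 5 + (3*Q + S*S) = 5 + (3*Q + S²) = 5 + (S² + 3*Q) = 5 + S² + 3*Q)
H(G, a) = 100 (H(G, a) = 10² = 100)
O(-4, 6)*H(C(6, 6), -4) - 3 = (-3 - 4 + 6)*100 - 3 = -1*100 - 3 = -100 - 3 = -103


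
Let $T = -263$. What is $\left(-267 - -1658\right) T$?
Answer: $-365833$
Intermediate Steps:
$\left(-267 - -1658\right) T = \left(-267 - -1658\right) \left(-263\right) = \left(-267 + 1658\right) \left(-263\right) = 1391 \left(-263\right) = -365833$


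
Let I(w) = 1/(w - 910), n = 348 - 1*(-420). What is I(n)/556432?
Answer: -1/79013344 ≈ -1.2656e-8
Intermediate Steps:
n = 768 (n = 348 + 420 = 768)
I(w) = 1/(-910 + w)
I(n)/556432 = 1/((-910 + 768)*556432) = (1/556432)/(-142) = -1/142*1/556432 = -1/79013344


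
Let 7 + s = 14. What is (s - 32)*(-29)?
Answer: 725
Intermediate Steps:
s = 7 (s = -7 + 14 = 7)
(s - 32)*(-29) = (7 - 32)*(-29) = -25*(-29) = 725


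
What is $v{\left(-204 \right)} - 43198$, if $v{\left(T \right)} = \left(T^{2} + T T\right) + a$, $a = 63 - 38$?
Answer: $40059$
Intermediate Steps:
$a = 25$ ($a = 63 - 38 = 25$)
$v{\left(T \right)} = 25 + 2 T^{2}$ ($v{\left(T \right)} = \left(T^{2} + T T\right) + 25 = \left(T^{2} + T^{2}\right) + 25 = 2 T^{2} + 25 = 25 + 2 T^{2}$)
$v{\left(-204 \right)} - 43198 = \left(25 + 2 \left(-204\right)^{2}\right) - 43198 = \left(25 + 2 \cdot 41616\right) - 43198 = \left(25 + 83232\right) - 43198 = 83257 - 43198 = 40059$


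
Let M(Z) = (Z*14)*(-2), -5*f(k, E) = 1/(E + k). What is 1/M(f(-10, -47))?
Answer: -285/28 ≈ -10.179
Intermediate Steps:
f(k, E) = -1/(5*(E + k))
M(Z) = -28*Z (M(Z) = (14*Z)*(-2) = -28*Z)
1/M(f(-10, -47)) = 1/(-(-28)/(5*(-47) + 5*(-10))) = 1/(-(-28)/(-235 - 50)) = 1/(-(-28)/(-285)) = 1/(-(-28)*(-1)/285) = 1/(-28*1/285) = 1/(-28/285) = -285/28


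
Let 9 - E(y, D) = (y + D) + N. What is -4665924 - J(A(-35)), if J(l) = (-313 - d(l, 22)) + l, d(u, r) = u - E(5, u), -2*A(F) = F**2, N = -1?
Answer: -9332457/2 ≈ -4.6662e+6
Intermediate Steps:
E(y, D) = 10 - D - y (E(y, D) = 9 - ((y + D) - 1) = 9 - ((D + y) - 1) = 9 - (-1 + D + y) = 9 + (1 - D - y) = 10 - D - y)
A(F) = -F**2/2
d(u, r) = -5 + 2*u (d(u, r) = u - (10 - u - 1*5) = u - (10 - u - 5) = u - (5 - u) = u + (-5 + u) = -5 + 2*u)
J(l) = -308 - l (J(l) = (-313 - (-5 + 2*l)) + l = (-313 + (5 - 2*l)) + l = (-308 - 2*l) + l = -308 - l)
-4665924 - J(A(-35)) = -4665924 - (-308 - (-1)*(-35)**2/2) = -4665924 - (-308 - (-1)*1225/2) = -4665924 - (-308 - 1*(-1225/2)) = -4665924 - (-308 + 1225/2) = -4665924 - 1*609/2 = -4665924 - 609/2 = -9332457/2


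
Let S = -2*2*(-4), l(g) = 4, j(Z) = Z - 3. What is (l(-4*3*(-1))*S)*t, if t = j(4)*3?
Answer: 192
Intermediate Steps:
j(Z) = -3 + Z
S = 16 (S = -(-16) = -2*(-8) = 16)
t = 3 (t = (-3 + 4)*3 = 1*3 = 3)
(l(-4*3*(-1))*S)*t = (4*16)*3 = 64*3 = 192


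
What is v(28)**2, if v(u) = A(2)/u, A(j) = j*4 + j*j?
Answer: 9/49 ≈ 0.18367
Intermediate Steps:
A(j) = j**2 + 4*j (A(j) = 4*j + j**2 = j**2 + 4*j)
v(u) = 12/u (v(u) = (2*(4 + 2))/u = (2*6)/u = 12/u)
v(28)**2 = (12/28)**2 = (12*(1/28))**2 = (3/7)**2 = 9/49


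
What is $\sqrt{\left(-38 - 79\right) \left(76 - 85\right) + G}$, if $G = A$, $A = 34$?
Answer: $\sqrt{1087} \approx 32.97$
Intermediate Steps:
$G = 34$
$\sqrt{\left(-38 - 79\right) \left(76 - 85\right) + G} = \sqrt{\left(-38 - 79\right) \left(76 - 85\right) + 34} = \sqrt{\left(-117\right) \left(-9\right) + 34} = \sqrt{1053 + 34} = \sqrt{1087}$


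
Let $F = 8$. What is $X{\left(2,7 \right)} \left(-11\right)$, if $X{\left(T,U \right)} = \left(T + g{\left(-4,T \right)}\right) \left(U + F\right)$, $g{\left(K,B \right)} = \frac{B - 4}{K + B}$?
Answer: $-495$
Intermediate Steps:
$g{\left(K,B \right)} = \frac{-4 + B}{B + K}$
$X{\left(T,U \right)} = \left(1 + T\right) \left(8 + U\right)$ ($X{\left(T,U \right)} = \left(T + \frac{-4 + T}{T - 4}\right) \left(U + 8\right) = \left(T + \frac{-4 + T}{-4 + T}\right) \left(8 + U\right) = \left(T + 1\right) \left(8 + U\right) = \left(1 + T\right) \left(8 + U\right)$)
$X{\left(2,7 \right)} \left(-11\right) = \left(8 + 7 + 8 \cdot 2 + 2 \cdot 7\right) \left(-11\right) = \left(8 + 7 + 16 + 14\right) \left(-11\right) = 45 \left(-11\right) = -495$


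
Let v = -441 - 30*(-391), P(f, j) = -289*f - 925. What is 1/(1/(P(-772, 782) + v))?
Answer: 233472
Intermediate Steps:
P(f, j) = -925 - 289*f
v = 11289 (v = -441 + 11730 = 11289)
1/(1/(P(-772, 782) + v)) = 1/(1/((-925 - 289*(-772)) + 11289)) = 1/(1/((-925 + 223108) + 11289)) = 1/(1/(222183 + 11289)) = 1/(1/233472) = 233472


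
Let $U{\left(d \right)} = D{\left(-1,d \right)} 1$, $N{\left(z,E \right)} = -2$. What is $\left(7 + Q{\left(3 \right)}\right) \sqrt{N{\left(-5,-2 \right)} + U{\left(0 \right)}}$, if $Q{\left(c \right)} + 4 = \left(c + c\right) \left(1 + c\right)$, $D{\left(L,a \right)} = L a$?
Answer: $27 i \sqrt{2} \approx 38.184 i$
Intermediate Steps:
$U{\left(d \right)} = - d$ ($U{\left(d \right)} = - d 1 = - d$)
$Q{\left(c \right)} = -4 + 2 c \left(1 + c\right)$ ($Q{\left(c \right)} = -4 + \left(c + c\right) \left(1 + c\right) = -4 + 2 c \left(1 + c\right)$)
$\left(7 + Q{\left(3 \right)}\right) \sqrt{N{\left(-5,-2 \right)} + U{\left(0 \right)}} = \left(7 + \left(-4 + 2 \cdot 3 + 2 \cdot 3^{2}\right)\right) \sqrt{-2 - 0} = \left(7 + \left(-4 + 6 + 2 \cdot 9\right)\right) \sqrt{-2 + 0} = \left(7 + \left(-4 + 6 + 18\right)\right) \sqrt{-2} = \left(7 + 20\right) i \sqrt{2} = 27 i \sqrt{2}$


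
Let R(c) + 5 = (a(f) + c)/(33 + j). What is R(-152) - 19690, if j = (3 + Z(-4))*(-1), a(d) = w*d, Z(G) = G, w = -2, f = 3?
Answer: -334894/17 ≈ -19700.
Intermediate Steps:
a(d) = -2*d
j = 1 (j = (3 - 4)*(-1) = -1*(-1) = 1)
R(c) = -88/17 + c/34 (R(c) = -5 + (-2*3 + c)/(33 + 1) = -5 + (-6 + c)/34 = -5 + (-6 + c)*(1/34) = -5 + (-3/17 + c/34) = -88/17 + c/34)
R(-152) - 19690 = (-88/17 + (1/34)*(-152)) - 19690 = (-88/17 - 76/17) - 19690 = -164/17 - 19690 = -334894/17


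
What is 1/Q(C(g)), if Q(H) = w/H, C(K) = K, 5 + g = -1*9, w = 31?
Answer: -14/31 ≈ -0.45161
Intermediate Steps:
g = -14 (g = -5 - 1*9 = -5 - 9 = -14)
Q(H) = 31/H
1/Q(C(g)) = 1/(31/(-14)) = 1/(31*(-1/14)) = 1/(-31/14) = -14/31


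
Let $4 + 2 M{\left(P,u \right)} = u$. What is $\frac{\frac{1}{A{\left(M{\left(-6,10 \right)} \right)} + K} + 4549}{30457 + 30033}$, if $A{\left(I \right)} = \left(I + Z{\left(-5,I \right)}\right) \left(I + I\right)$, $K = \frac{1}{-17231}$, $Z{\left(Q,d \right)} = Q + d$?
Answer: $\frac{235157798}{3126879325} \approx 0.075205$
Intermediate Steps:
$M{\left(P,u \right)} = -2 + \frac{u}{2}$
$K = - \frac{1}{17231} \approx -5.8035 \cdot 10^{-5}$
$A{\left(I \right)} = 2 I \left(-5 + 2 I\right)$ ($A{\left(I \right)} = \left(I + \left(-5 + I\right)\right) \left(I + I\right) = \left(-5 + 2 I\right) 2 I = 2 I \left(-5 + 2 I\right)$)
$\frac{\frac{1}{A{\left(M{\left(-6,10 \right)} \right)} + K} + 4549}{30457 + 30033} = \frac{\frac{1}{2 \left(-2 + \frac{1}{2} \cdot 10\right) \left(-5 + 2 \left(-2 + \frac{1}{2} \cdot 10\right)\right) - \frac{1}{17231}} + 4549}{30457 + 30033} = \frac{\frac{1}{2 \left(-2 + 5\right) \left(-5 + 2 \left(-2 + 5\right)\right) - \frac{1}{17231}} + 4549}{60490} = \left(\frac{1}{2 \cdot 3 \left(-5 + 2 \cdot 3\right) - \frac{1}{17231}} + 4549\right) \frac{1}{60490} = \left(\frac{1}{2 \cdot 3 \left(-5 + 6\right) - \frac{1}{17231}} + 4549\right) \frac{1}{60490} = \left(\frac{1}{2 \cdot 3 \cdot 1 - \frac{1}{17231}} + 4549\right) \frac{1}{60490} = \left(\frac{1}{6 - \frac{1}{17231}} + 4549\right) \frac{1}{60490} = \left(\frac{1}{\frac{103385}{17231}} + 4549\right) \frac{1}{60490} = \left(\frac{17231}{103385} + 4549\right) \frac{1}{60490} = \frac{470315596}{103385} \cdot \frac{1}{60490} = \frac{235157798}{3126879325}$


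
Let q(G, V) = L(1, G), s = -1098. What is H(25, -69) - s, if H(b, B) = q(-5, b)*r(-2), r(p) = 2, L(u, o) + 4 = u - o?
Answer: 1102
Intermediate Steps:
L(u, o) = -4 + u - o (L(u, o) = -4 + (u - o) = -4 + u - o)
q(G, V) = -3 - G (q(G, V) = -4 + 1 - G = -3 - G)
H(b, B) = 4 (H(b, B) = (-3 - 1*(-5))*2 = (-3 + 5)*2 = 2*2 = 4)
H(25, -69) - s = 4 - 1*(-1098) = 4 + 1098 = 1102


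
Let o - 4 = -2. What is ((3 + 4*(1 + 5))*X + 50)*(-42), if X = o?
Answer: -4368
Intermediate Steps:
o = 2 (o = 4 - 2 = 2)
X = 2
((3 + 4*(1 + 5))*X + 50)*(-42) = ((3 + 4*(1 + 5))*2 + 50)*(-42) = ((3 + 4*6)*2 + 50)*(-42) = ((3 + 24)*2 + 50)*(-42) = (27*2 + 50)*(-42) = (54 + 50)*(-42) = 104*(-42) = -4368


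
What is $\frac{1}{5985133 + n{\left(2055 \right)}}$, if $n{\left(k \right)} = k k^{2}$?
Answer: $\frac{1}{8684301508} \approx 1.1515 \cdot 10^{-10}$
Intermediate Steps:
$n{\left(k \right)} = k^{3}$
$\frac{1}{5985133 + n{\left(2055 \right)}} = \frac{1}{5985133 + 2055^{3}} = \frac{1}{5985133 + 8678316375} = \frac{1}{8684301508}$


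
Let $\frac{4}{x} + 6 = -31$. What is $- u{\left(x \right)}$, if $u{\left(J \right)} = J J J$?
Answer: $\frac{64}{50653} \approx 0.0012635$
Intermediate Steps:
$x = - \frac{4}{37}$ ($x = \frac{4}{-6 - 31} = \frac{4}{-37} = 4 \left(- \frac{1}{37}\right) = - \frac{4}{37} \approx -0.10811$)
$u{\left(J \right)} = J^{3}$ ($u{\left(J \right)} = J J^{2} = J^{3}$)
$- u{\left(x \right)} = - \left(- \frac{4}{37}\right)^{3} = \left(-1\right) \left(- \frac{64}{50653}\right) = \frac{64}{50653}$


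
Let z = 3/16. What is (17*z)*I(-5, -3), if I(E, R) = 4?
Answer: 51/4 ≈ 12.750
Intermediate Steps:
z = 3/16 (z = 3*(1/16) = 3/16 ≈ 0.18750)
(17*z)*I(-5, -3) = (17*(3/16))*4 = (51/16)*4 = 51/4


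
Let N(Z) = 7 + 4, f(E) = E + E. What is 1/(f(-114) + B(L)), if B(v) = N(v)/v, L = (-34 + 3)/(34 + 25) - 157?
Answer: -9294/2119681 ≈ -0.0043846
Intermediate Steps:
f(E) = 2*E
N(Z) = 11
L = -9294/59 (L = -31/59 - 157 = -9294/59 ≈ -157.53)
B(v) = 11/v
1/(f(-114) + B(L)) = 1/(2*(-114) + 11/(-9294/59)) = 1/(-228 + 11*(-59/9294)) = 1/(-228 - 649/9294) = 1/(-2119681/9294) = -9294/2119681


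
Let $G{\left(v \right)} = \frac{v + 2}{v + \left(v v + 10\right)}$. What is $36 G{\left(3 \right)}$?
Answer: $\frac{90}{11} \approx 8.1818$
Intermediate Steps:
$G{\left(v \right)} = \frac{2 + v}{10 + v + v^{2}}$ ($G{\left(v \right)} = \frac{2 + v}{v + \left(v^{2} + 10\right)} = \frac{2 + v}{v + \left(10 + v^{2}\right)} = \frac{2 + v}{10 + v + v^{2}}$)
$36 G{\left(3 \right)} = 36 \frac{2 + 3}{10 + 3 + 3^{2}} = 36 \frac{1}{10 + 3 + 9} \cdot 5 = 36 \cdot \frac{1}{22} \cdot 5 = 36 \cdot \frac{5}{22} = \frac{90}{11}$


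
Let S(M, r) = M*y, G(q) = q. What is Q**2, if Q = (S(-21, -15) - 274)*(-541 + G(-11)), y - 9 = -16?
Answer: 4914570816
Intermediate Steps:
y = -7 (y = 9 - 16 = -7)
S(M, r) = -7*M (S(M, r) = M*(-7) = -7*M)
Q = 70104 (Q = (-7*(-21) - 274)*(-541 - 11) = (147 - 274)*(-552) = -127*(-552) = 70104)
Q**2 = 70104**2 = 4914570816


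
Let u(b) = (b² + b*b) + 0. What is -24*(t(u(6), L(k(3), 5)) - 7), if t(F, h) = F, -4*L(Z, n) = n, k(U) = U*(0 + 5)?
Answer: -1560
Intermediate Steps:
k(U) = 5*U (k(U) = U*5 = 5*U)
u(b) = 2*b² (u(b) = (b² + b²) + 0 = 2*b² + 0 = 2*b²)
L(Z, n) = -n/4
-24*(t(u(6), L(k(3), 5)) - 7) = -24*(2*6² - 7) = -24*(2*36 - 7) = -24*(72 - 7) = -24*65 = -1560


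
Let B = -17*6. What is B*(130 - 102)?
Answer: -2856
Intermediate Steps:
B = -102
B*(130 - 102) = -102*(130 - 102) = -102*28 = -2856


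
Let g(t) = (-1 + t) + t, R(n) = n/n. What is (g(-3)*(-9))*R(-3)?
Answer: 63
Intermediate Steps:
R(n) = 1
g(t) = -1 + 2*t
(g(-3)*(-9))*R(-3) = ((-1 + 2*(-3))*(-9))*1 = ((-1 - 6)*(-9))*1 = -7*(-9)*1 = 63*1 = 63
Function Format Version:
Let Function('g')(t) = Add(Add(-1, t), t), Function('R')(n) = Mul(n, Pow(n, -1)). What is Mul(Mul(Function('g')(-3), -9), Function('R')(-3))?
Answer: 63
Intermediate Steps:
Function('R')(n) = 1
Function('g')(t) = Add(-1, Mul(2, t))
Mul(Mul(Function('g')(-3), -9), Function('R')(-3)) = Mul(Mul(Add(-1, Mul(2, -3)), -9), 1) = Mul(Mul(Add(-1, -6), -9), 1) = Mul(Mul(-7, -9), 1) = Mul(63, 1) = 63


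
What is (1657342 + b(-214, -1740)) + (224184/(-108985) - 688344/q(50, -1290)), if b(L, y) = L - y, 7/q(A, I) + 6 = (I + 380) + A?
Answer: 66232142481012/762895 ≈ 8.6817e+7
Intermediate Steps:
q(A, I) = 7/(374 + A + I) (q(A, I) = 7/(-6 + ((I + 380) + A)) = 7/(-6 + ((380 + I) + A)) = 7/(-6 + (380 + A + I)) = 7/(374 + A + I))
(1657342 + b(-214, -1740)) + (224184/(-108985) - 688344/q(50, -1290)) = (1657342 + (-214 - 1*(-1740))) + (224184/(-108985) - 688344/(7/(374 + 50 - 1290))) = (1657342 + (-214 + 1740)) + (224184*(-1/108985) - 688344/(7/(-866))) = (1657342 + 1526) + (-224184/108985 - 688344/(7*(-1/866))) = 1658868 + (-224184/108985 - 688344/(-7/866)) = 1658868 + (-224184/108985 - 688344*(-866/7)) = 1658868 + (-224184/108985 + 596105904/7) = 1658868 + 64966600378152/762895 = 66232142481012/762895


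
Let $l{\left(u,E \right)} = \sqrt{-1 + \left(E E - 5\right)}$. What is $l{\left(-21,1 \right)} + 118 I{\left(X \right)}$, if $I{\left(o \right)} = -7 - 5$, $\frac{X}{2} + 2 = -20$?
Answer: $-1416 + i \sqrt{5} \approx -1416.0 + 2.2361 i$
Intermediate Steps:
$X = -44$ ($X = -4 + 2 \left(-20\right) = -4 - 40 = -44$)
$I{\left(o \right)} = -12$ ($I{\left(o \right)} = -7 - 5 = -12$)
$l{\left(u,E \right)} = \sqrt{-6 + E^{2}}$ ($l{\left(u,E \right)} = \sqrt{-1 + \left(E^{2} - 5\right)} = \sqrt{-1 + \left(-5 + E^{2}\right)} = \sqrt{-6 + E^{2}}$)
$l{\left(-21,1 \right)} + 118 I{\left(X \right)} = \sqrt{-6 + 1^{2}} + 118 \left(-12\right) = \sqrt{-6 + 1} - 1416 = \sqrt{-5} - 1416 = i \sqrt{5} - 1416 = -1416 + i \sqrt{5}$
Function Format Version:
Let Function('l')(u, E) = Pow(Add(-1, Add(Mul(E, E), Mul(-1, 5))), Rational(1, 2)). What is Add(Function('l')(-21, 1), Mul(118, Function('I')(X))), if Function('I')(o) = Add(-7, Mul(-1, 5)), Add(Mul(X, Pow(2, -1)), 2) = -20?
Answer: Add(-1416, Mul(I, Pow(5, Rational(1, 2)))) ≈ Add(-1416.0, Mul(2.2361, I))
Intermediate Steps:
X = -44 (X = Add(-4, Mul(2, -20)) = Add(-4, -40) = -44)
Function('I')(o) = -12 (Function('I')(o) = Add(-7, -5) = -12)
Function('l')(u, E) = Pow(Add(-6, Pow(E, 2)), Rational(1, 2)) (Function('l')(u, E) = Pow(Add(-1, Add(Pow(E, 2), -5)), Rational(1, 2)) = Pow(Add(-1, Add(-5, Pow(E, 2))), Rational(1, 2)) = Pow(Add(-6, Pow(E, 2)), Rational(1, 2)))
Add(Function('l')(-21, 1), Mul(118, Function('I')(X))) = Add(Pow(Add(-6, Pow(1, 2)), Rational(1, 2)), Mul(118, -12)) = Add(Pow(Add(-6, 1), Rational(1, 2)), -1416) = Add(Pow(-5, Rational(1, 2)), -1416) = Add(Mul(I, Pow(5, Rational(1, 2))), -1416) = Add(-1416, Mul(I, Pow(5, Rational(1, 2))))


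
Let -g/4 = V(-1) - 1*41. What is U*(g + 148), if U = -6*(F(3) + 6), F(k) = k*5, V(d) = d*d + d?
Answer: -39312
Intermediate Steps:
V(d) = d + d² (V(d) = d² + d = d + d²)
F(k) = 5*k
U = -126 (U = -6*(5*3 + 6) = -6*(15 + 6) = -6*21 = -126)
g = 164 (g = -4*(-(1 - 1) - 1*41) = -4*(-1*0 - 41) = -4*(0 - 41) = -4*(-41) = 164)
U*(g + 148) = -126*(164 + 148) = -126*312 = -39312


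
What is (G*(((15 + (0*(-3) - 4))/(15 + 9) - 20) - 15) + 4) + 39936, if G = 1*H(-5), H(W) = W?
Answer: 962705/24 ≈ 40113.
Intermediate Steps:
G = -5 (G = 1*(-5) = -5)
(G*(((15 + (0*(-3) - 4))/(15 + 9) - 20) - 15) + 4) + 39936 = (-5*(((15 + (0*(-3) - 4))/(15 + 9) - 20) - 15) + 4) + 39936 = (-5*(((15 + (0 - 4))/24 - 20) - 15) + 4) + 39936 = (-5*(((15 - 4)*(1/24) - 20) - 15) + 4) + 39936 = (-5*((11*(1/24) - 20) - 15) + 4) + 39936 = (-5*((11/24 - 20) - 15) + 4) + 39936 = (-5*(-469/24 - 15) + 4) + 39936 = (-5*(-829/24) + 4) + 39936 = (4145/24 + 4) + 39936 = 4241/24 + 39936 = 962705/24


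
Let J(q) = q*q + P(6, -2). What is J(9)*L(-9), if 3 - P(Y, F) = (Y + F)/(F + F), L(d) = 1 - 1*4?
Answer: -255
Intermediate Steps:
L(d) = -3 (L(d) = 1 - 4 = -3)
P(Y, F) = 3 - (F + Y)/(2*F) (P(Y, F) = 3 - (Y + F)/(F + F) = 3 - (F + Y)/(2*F))
J(q) = 4 + q² (J(q) = q*q + (½)*(-1*6 + 5*(-2))/(-2) = q² + (½)*(-½)*(-6 - 10) = q² + (½)*(-½)*(-16) = q² + 4 = 4 + q²)
J(9)*L(-9) = (4 + 9²)*(-3) = (4 + 81)*(-3) = 85*(-3) = -255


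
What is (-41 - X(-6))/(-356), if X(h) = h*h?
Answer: 77/356 ≈ 0.21629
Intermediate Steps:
X(h) = h**2
(-41 - X(-6))/(-356) = (-41 - 1*(-6)**2)/(-356) = (-41 - 1*36)*(-1/356) = (-41 - 36)*(-1/356) = -77*(-1/356) = 77/356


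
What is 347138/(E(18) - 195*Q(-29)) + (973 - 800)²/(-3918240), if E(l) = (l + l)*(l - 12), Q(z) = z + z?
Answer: 226637505911/7526939040 ≈ 30.110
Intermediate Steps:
Q(z) = 2*z
E(l) = 2*l*(-12 + l) (E(l) = (2*l)*(-12 + l) = 2*l*(-12 + l))
347138/(E(18) - 195*Q(-29)) + (973 - 800)²/(-3918240) = 347138/(2*18*(-12 + 18) - 390*(-29)) + (973 - 800)²/(-3918240) = 347138/(2*18*6 - 195*(-58)) + 173²*(-1/3918240) = 347138/(216 + 11310) + 29929*(-1/3918240) = 347138/11526 - 29929/3918240 = 347138*(1/11526) - 29929/3918240 = 173569/5763 - 29929/3918240 = 226637505911/7526939040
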